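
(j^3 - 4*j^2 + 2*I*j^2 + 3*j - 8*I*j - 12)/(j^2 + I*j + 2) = (j^2 + j*(-4 + 3*I) - 12*I)/(j + 2*I)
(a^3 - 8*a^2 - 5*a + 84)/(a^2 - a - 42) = (a^2 - a - 12)/(a + 6)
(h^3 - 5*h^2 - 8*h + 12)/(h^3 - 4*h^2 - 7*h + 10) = (h - 6)/(h - 5)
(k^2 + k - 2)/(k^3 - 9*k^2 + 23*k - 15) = (k + 2)/(k^2 - 8*k + 15)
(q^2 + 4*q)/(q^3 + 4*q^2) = 1/q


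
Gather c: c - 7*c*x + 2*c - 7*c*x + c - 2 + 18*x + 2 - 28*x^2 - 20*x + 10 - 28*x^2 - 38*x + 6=c*(4 - 14*x) - 56*x^2 - 40*x + 16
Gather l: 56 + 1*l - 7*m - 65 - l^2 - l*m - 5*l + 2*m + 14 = -l^2 + l*(-m - 4) - 5*m + 5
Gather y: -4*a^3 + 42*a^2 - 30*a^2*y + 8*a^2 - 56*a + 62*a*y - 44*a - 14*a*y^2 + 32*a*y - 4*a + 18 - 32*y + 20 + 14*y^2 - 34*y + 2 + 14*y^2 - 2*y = -4*a^3 + 50*a^2 - 104*a + y^2*(28 - 14*a) + y*(-30*a^2 + 94*a - 68) + 40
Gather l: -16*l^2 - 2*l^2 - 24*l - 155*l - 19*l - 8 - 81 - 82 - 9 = -18*l^2 - 198*l - 180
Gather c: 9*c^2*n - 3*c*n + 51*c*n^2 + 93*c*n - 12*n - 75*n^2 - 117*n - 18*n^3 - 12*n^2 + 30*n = 9*c^2*n + c*(51*n^2 + 90*n) - 18*n^3 - 87*n^2 - 99*n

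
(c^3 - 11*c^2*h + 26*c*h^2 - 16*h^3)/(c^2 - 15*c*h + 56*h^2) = (c^2 - 3*c*h + 2*h^2)/(c - 7*h)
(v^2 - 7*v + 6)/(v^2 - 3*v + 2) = (v - 6)/(v - 2)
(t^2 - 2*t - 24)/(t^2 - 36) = (t + 4)/(t + 6)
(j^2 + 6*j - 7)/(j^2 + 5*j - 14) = (j - 1)/(j - 2)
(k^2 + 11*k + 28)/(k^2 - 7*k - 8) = (k^2 + 11*k + 28)/(k^2 - 7*k - 8)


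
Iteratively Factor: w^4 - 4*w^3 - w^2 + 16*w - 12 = (w - 2)*(w^3 - 2*w^2 - 5*w + 6) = (w - 3)*(w - 2)*(w^2 + w - 2) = (w - 3)*(w - 2)*(w - 1)*(w + 2)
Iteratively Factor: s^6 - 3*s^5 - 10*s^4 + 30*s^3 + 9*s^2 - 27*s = (s + 1)*(s^5 - 4*s^4 - 6*s^3 + 36*s^2 - 27*s) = (s - 3)*(s + 1)*(s^4 - s^3 - 9*s^2 + 9*s) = s*(s - 3)*(s + 1)*(s^3 - s^2 - 9*s + 9) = s*(s - 3)^2*(s + 1)*(s^2 + 2*s - 3) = s*(s - 3)^2*(s + 1)*(s + 3)*(s - 1)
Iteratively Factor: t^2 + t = (t)*(t + 1)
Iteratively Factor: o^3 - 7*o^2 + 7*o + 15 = (o - 5)*(o^2 - 2*o - 3) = (o - 5)*(o - 3)*(o + 1)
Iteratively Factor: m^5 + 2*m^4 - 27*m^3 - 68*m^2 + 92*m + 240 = (m + 2)*(m^4 - 27*m^2 - 14*m + 120) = (m - 5)*(m + 2)*(m^3 + 5*m^2 - 2*m - 24) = (m - 5)*(m + 2)*(m + 4)*(m^2 + m - 6) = (m - 5)*(m - 2)*(m + 2)*(m + 4)*(m + 3)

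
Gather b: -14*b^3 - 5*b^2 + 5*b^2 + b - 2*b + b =-14*b^3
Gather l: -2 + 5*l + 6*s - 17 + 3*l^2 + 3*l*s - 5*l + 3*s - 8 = 3*l^2 + 3*l*s + 9*s - 27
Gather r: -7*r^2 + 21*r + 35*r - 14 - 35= -7*r^2 + 56*r - 49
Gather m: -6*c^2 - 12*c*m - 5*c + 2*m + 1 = -6*c^2 - 5*c + m*(2 - 12*c) + 1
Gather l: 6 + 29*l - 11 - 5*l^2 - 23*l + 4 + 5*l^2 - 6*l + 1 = 0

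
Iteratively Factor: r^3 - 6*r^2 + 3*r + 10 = (r + 1)*(r^2 - 7*r + 10) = (r - 5)*(r + 1)*(r - 2)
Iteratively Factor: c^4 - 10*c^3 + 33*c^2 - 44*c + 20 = (c - 1)*(c^3 - 9*c^2 + 24*c - 20) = (c - 2)*(c - 1)*(c^2 - 7*c + 10) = (c - 5)*(c - 2)*(c - 1)*(c - 2)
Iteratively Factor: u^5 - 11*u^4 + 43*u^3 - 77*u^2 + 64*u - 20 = (u - 2)*(u^4 - 9*u^3 + 25*u^2 - 27*u + 10) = (u - 2)*(u - 1)*(u^3 - 8*u^2 + 17*u - 10) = (u - 2)*(u - 1)^2*(u^2 - 7*u + 10) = (u - 2)^2*(u - 1)^2*(u - 5)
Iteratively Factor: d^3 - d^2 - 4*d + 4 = (d - 2)*(d^2 + d - 2) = (d - 2)*(d - 1)*(d + 2)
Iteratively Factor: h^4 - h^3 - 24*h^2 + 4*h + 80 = (h - 2)*(h^3 + h^2 - 22*h - 40) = (h - 2)*(h + 4)*(h^2 - 3*h - 10) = (h - 5)*(h - 2)*(h + 4)*(h + 2)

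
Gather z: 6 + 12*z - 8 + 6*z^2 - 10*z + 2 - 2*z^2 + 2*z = 4*z^2 + 4*z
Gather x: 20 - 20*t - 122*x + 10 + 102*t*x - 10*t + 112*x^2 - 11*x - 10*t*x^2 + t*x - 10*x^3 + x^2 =-30*t - 10*x^3 + x^2*(113 - 10*t) + x*(103*t - 133) + 30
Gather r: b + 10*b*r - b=10*b*r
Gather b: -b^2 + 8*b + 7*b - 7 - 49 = -b^2 + 15*b - 56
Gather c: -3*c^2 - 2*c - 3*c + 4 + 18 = -3*c^2 - 5*c + 22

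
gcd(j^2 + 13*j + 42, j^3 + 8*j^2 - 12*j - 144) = j + 6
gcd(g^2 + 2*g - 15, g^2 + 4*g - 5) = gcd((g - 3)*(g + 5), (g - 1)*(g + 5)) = g + 5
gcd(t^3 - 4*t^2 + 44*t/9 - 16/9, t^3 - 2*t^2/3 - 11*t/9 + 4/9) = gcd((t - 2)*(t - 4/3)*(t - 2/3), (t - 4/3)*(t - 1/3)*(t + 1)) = t - 4/3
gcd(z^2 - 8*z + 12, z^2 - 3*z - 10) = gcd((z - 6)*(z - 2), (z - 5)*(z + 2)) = 1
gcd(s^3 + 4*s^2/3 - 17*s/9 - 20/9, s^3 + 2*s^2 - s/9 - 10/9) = s^2 + 8*s/3 + 5/3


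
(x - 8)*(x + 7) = x^2 - x - 56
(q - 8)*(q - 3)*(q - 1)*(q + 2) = q^4 - 10*q^3 + 11*q^2 + 46*q - 48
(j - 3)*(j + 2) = j^2 - j - 6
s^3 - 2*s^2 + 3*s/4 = s*(s - 3/2)*(s - 1/2)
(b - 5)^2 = b^2 - 10*b + 25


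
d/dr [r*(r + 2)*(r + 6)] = 3*r^2 + 16*r + 12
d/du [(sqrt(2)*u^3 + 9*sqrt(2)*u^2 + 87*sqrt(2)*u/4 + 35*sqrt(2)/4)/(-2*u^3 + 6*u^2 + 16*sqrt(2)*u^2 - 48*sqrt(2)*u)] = sqrt(2)*(-3*u*(4*u^2 + 24*u + 29)*(u^2 - 8*sqrt(2)*u - 3*u + 24*sqrt(2)) + (3*u^2 - 16*sqrt(2)*u - 6*u + 24*sqrt(2))*(4*u^3 + 36*u^2 + 87*u + 35))/(8*u^2*(u^2 - 8*sqrt(2)*u - 3*u + 24*sqrt(2))^2)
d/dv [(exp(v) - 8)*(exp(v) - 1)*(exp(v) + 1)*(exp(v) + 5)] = (4*exp(3*v) - 9*exp(2*v) - 82*exp(v) + 3)*exp(v)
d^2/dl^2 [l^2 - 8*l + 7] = 2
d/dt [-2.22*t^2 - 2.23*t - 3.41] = -4.44*t - 2.23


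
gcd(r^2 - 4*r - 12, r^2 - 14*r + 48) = r - 6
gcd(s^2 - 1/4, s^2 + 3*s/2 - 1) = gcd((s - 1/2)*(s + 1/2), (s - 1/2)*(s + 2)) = s - 1/2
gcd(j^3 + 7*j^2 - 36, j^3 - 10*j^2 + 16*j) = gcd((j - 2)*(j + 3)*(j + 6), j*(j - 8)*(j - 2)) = j - 2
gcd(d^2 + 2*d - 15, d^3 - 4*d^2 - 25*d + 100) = d + 5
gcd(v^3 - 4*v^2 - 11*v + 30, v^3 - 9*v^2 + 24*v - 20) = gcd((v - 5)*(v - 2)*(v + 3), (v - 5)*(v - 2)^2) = v^2 - 7*v + 10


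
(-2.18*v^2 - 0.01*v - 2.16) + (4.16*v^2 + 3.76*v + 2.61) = 1.98*v^2 + 3.75*v + 0.45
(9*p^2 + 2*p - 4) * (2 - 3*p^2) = -27*p^4 - 6*p^3 + 30*p^2 + 4*p - 8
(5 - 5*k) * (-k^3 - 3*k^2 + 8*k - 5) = 5*k^4 + 10*k^3 - 55*k^2 + 65*k - 25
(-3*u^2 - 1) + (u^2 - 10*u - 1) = -2*u^2 - 10*u - 2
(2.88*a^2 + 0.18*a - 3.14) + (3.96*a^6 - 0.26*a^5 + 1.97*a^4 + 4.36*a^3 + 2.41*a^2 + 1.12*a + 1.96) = 3.96*a^6 - 0.26*a^5 + 1.97*a^4 + 4.36*a^3 + 5.29*a^2 + 1.3*a - 1.18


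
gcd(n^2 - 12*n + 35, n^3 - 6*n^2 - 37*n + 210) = n^2 - 12*n + 35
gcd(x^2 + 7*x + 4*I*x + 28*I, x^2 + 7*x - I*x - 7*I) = x + 7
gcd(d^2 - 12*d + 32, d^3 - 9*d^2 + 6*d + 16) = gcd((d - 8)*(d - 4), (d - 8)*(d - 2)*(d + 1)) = d - 8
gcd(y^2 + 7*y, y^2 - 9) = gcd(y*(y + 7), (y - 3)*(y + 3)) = 1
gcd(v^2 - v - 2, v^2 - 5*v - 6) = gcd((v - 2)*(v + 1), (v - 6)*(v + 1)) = v + 1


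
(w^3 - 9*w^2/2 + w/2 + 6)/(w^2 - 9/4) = 2*(w^2 - 3*w - 4)/(2*w + 3)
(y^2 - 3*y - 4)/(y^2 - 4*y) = (y + 1)/y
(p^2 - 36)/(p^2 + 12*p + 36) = (p - 6)/(p + 6)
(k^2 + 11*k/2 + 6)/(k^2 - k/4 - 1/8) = 4*(2*k^2 + 11*k + 12)/(8*k^2 - 2*k - 1)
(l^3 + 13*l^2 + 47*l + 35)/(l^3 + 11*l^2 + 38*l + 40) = (l^2 + 8*l + 7)/(l^2 + 6*l + 8)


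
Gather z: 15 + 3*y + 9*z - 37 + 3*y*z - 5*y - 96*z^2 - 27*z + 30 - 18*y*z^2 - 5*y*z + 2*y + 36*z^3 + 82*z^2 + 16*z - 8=36*z^3 + z^2*(-18*y - 14) + z*(-2*y - 2)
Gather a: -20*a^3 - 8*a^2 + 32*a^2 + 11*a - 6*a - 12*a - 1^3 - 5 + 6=-20*a^3 + 24*a^2 - 7*a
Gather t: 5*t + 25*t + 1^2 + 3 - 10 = 30*t - 6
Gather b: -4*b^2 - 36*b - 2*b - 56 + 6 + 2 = -4*b^2 - 38*b - 48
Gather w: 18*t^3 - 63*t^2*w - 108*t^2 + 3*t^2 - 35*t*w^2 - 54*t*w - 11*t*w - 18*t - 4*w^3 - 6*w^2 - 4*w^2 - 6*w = 18*t^3 - 105*t^2 - 18*t - 4*w^3 + w^2*(-35*t - 10) + w*(-63*t^2 - 65*t - 6)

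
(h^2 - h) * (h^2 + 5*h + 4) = h^4 + 4*h^3 - h^2 - 4*h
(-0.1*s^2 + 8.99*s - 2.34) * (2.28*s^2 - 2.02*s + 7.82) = -0.228*s^4 + 20.6992*s^3 - 24.277*s^2 + 75.0286*s - 18.2988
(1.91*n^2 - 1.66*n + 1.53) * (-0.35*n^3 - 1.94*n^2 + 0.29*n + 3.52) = -0.6685*n^5 - 3.1244*n^4 + 3.2388*n^3 + 3.2736*n^2 - 5.3995*n + 5.3856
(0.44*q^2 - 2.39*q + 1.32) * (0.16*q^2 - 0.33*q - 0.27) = 0.0704*q^4 - 0.5276*q^3 + 0.8811*q^2 + 0.2097*q - 0.3564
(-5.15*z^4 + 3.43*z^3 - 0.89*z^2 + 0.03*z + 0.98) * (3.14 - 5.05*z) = 26.0075*z^5 - 33.4925*z^4 + 15.2647*z^3 - 2.9461*z^2 - 4.8548*z + 3.0772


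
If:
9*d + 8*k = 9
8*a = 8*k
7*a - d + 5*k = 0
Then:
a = 9/116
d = 27/29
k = 9/116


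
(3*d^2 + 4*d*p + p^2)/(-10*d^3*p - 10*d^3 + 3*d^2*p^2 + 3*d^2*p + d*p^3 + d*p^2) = (3*d^2 + 4*d*p + p^2)/(d*(-10*d^2*p - 10*d^2 + 3*d*p^2 + 3*d*p + p^3 + p^2))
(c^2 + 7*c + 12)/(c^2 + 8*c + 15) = (c + 4)/(c + 5)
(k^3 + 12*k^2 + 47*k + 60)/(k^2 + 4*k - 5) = (k^2 + 7*k + 12)/(k - 1)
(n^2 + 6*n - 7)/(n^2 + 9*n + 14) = (n - 1)/(n + 2)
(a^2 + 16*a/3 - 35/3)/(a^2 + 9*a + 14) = (a - 5/3)/(a + 2)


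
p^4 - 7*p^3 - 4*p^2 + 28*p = p*(p - 7)*(p - 2)*(p + 2)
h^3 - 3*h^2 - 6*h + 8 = (h - 4)*(h - 1)*(h + 2)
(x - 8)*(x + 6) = x^2 - 2*x - 48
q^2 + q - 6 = (q - 2)*(q + 3)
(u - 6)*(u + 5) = u^2 - u - 30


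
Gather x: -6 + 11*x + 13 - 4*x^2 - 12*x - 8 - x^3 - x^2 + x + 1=-x^3 - 5*x^2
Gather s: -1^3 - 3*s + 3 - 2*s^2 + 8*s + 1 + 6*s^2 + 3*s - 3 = 4*s^2 + 8*s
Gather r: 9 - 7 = 2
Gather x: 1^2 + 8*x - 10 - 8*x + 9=0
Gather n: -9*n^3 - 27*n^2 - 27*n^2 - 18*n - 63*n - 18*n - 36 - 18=-9*n^3 - 54*n^2 - 99*n - 54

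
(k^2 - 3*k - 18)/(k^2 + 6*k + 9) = (k - 6)/(k + 3)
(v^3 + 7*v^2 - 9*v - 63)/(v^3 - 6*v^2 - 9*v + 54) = (v + 7)/(v - 6)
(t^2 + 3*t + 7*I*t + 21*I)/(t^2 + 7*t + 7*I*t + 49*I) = (t + 3)/(t + 7)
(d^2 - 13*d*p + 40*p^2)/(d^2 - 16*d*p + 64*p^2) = (-d + 5*p)/(-d + 8*p)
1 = 1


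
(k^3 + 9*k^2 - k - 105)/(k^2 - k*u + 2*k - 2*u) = (k^3 + 9*k^2 - k - 105)/(k^2 - k*u + 2*k - 2*u)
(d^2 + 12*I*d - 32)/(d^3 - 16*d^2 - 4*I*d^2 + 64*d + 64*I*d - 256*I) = (d^2 + 12*I*d - 32)/(d^3 - 4*d^2*(4 + I) + 64*d*(1 + I) - 256*I)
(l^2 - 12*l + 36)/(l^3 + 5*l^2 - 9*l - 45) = (l^2 - 12*l + 36)/(l^3 + 5*l^2 - 9*l - 45)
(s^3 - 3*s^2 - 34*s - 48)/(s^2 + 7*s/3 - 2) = 3*(s^2 - 6*s - 16)/(3*s - 2)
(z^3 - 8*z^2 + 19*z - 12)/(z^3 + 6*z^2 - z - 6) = (z^2 - 7*z + 12)/(z^2 + 7*z + 6)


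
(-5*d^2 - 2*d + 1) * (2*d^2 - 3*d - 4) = -10*d^4 + 11*d^3 + 28*d^2 + 5*d - 4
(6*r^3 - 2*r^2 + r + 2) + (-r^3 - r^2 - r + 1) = 5*r^3 - 3*r^2 + 3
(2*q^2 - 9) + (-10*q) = 2*q^2 - 10*q - 9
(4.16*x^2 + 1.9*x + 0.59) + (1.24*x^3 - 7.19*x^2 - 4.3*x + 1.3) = 1.24*x^3 - 3.03*x^2 - 2.4*x + 1.89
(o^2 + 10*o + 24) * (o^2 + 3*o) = o^4 + 13*o^3 + 54*o^2 + 72*o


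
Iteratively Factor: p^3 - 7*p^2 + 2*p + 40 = (p + 2)*(p^2 - 9*p + 20) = (p - 5)*(p + 2)*(p - 4)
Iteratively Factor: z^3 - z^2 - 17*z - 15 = (z + 3)*(z^2 - 4*z - 5) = (z + 1)*(z + 3)*(z - 5)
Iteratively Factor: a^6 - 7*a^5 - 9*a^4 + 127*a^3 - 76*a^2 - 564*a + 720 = (a + 3)*(a^5 - 10*a^4 + 21*a^3 + 64*a^2 - 268*a + 240) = (a + 3)^2*(a^4 - 13*a^3 + 60*a^2 - 116*a + 80) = (a - 5)*(a + 3)^2*(a^3 - 8*a^2 + 20*a - 16) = (a - 5)*(a - 4)*(a + 3)^2*(a^2 - 4*a + 4) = (a - 5)*(a - 4)*(a - 2)*(a + 3)^2*(a - 2)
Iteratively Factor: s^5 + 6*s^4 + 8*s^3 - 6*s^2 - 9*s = (s + 1)*(s^4 + 5*s^3 + 3*s^2 - 9*s) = (s + 1)*(s + 3)*(s^3 + 2*s^2 - 3*s) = (s + 1)*(s + 3)^2*(s^2 - s) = (s - 1)*(s + 1)*(s + 3)^2*(s)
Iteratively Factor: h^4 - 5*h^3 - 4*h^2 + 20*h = (h)*(h^3 - 5*h^2 - 4*h + 20) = h*(h + 2)*(h^2 - 7*h + 10) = h*(h - 5)*(h + 2)*(h - 2)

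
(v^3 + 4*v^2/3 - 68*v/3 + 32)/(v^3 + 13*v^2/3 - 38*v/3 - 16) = (v - 2)/(v + 1)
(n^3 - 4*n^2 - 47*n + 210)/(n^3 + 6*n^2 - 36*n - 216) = (n^2 + 2*n - 35)/(n^2 + 12*n + 36)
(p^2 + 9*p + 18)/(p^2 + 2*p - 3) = (p + 6)/(p - 1)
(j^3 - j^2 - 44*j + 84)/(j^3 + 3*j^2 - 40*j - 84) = (j - 2)/(j + 2)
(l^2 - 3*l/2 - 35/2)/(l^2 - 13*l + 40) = (l + 7/2)/(l - 8)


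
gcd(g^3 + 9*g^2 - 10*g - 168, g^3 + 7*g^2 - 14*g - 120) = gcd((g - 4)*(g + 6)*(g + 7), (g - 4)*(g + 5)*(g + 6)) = g^2 + 2*g - 24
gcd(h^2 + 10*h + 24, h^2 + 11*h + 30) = h + 6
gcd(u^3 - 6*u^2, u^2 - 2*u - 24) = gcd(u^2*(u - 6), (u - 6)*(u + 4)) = u - 6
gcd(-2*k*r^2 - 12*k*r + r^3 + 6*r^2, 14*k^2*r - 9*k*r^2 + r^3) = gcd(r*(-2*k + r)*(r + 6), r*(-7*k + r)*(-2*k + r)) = -2*k*r + r^2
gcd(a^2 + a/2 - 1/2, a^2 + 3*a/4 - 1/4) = a + 1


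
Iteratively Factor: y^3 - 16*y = (y + 4)*(y^2 - 4*y) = (y - 4)*(y + 4)*(y)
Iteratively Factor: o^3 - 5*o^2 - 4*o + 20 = (o - 2)*(o^2 - 3*o - 10) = (o - 2)*(o + 2)*(o - 5)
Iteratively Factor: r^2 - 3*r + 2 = (r - 1)*(r - 2)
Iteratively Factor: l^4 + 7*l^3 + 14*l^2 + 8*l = (l + 4)*(l^3 + 3*l^2 + 2*l) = (l + 2)*(l + 4)*(l^2 + l) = l*(l + 2)*(l + 4)*(l + 1)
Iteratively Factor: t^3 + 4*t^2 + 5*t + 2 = (t + 1)*(t^2 + 3*t + 2) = (t + 1)^2*(t + 2)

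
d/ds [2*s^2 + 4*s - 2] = 4*s + 4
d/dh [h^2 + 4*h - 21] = 2*h + 4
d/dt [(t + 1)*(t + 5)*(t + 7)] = 3*t^2 + 26*t + 47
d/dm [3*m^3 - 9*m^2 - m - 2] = 9*m^2 - 18*m - 1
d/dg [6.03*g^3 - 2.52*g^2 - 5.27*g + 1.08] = 18.09*g^2 - 5.04*g - 5.27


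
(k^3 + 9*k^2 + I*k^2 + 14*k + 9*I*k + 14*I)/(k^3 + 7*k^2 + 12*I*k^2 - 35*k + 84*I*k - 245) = (k^2 + k*(2 + I) + 2*I)/(k^2 + 12*I*k - 35)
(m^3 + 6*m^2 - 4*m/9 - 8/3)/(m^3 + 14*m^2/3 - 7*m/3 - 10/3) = (m^2 + 16*m/3 - 4)/(m^2 + 4*m - 5)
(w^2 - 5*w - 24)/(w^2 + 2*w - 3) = (w - 8)/(w - 1)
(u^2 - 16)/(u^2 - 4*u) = (u + 4)/u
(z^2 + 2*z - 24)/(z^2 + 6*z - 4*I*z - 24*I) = (z - 4)/(z - 4*I)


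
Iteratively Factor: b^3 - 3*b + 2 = (b - 1)*(b^2 + b - 2) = (b - 1)*(b + 2)*(b - 1)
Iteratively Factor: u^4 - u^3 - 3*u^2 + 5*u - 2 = (u - 1)*(u^3 - 3*u + 2) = (u - 1)^2*(u^2 + u - 2) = (u - 1)^2*(u + 2)*(u - 1)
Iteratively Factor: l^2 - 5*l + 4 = (l - 4)*(l - 1)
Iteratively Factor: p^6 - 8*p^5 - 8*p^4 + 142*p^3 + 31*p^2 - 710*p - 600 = (p - 5)*(p^5 - 3*p^4 - 23*p^3 + 27*p^2 + 166*p + 120) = (p - 5)*(p - 4)*(p^4 + p^3 - 19*p^2 - 49*p - 30) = (p - 5)*(p - 4)*(p + 3)*(p^3 - 2*p^2 - 13*p - 10) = (p - 5)*(p - 4)*(p + 2)*(p + 3)*(p^2 - 4*p - 5) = (p - 5)^2*(p - 4)*(p + 2)*(p + 3)*(p + 1)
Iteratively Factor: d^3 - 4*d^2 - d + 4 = (d - 1)*(d^2 - 3*d - 4) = (d - 4)*(d - 1)*(d + 1)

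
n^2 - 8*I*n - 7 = (n - 7*I)*(n - I)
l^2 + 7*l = l*(l + 7)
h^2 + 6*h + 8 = (h + 2)*(h + 4)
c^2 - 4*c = c*(c - 4)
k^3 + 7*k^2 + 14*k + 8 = (k + 1)*(k + 2)*(k + 4)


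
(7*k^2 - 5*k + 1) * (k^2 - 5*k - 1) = 7*k^4 - 40*k^3 + 19*k^2 - 1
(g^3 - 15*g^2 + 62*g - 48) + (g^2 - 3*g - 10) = g^3 - 14*g^2 + 59*g - 58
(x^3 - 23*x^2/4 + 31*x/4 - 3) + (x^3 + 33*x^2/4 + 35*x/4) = 2*x^3 + 5*x^2/2 + 33*x/2 - 3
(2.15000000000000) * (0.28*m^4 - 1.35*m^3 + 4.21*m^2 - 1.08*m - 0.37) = 0.602*m^4 - 2.9025*m^3 + 9.0515*m^2 - 2.322*m - 0.7955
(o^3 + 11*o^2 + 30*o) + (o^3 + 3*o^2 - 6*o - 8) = 2*o^3 + 14*o^2 + 24*o - 8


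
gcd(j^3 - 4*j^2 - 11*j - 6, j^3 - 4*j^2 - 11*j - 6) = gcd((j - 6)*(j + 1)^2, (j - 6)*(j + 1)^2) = j^3 - 4*j^2 - 11*j - 6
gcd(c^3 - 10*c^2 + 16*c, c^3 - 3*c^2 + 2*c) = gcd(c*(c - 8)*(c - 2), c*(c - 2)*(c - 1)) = c^2 - 2*c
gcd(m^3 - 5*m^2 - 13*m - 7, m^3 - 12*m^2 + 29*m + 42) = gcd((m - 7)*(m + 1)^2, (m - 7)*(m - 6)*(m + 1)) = m^2 - 6*m - 7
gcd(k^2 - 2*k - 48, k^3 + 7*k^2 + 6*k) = k + 6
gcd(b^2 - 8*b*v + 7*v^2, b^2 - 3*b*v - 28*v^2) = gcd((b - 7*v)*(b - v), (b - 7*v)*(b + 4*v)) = -b + 7*v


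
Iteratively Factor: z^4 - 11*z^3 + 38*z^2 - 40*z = (z - 5)*(z^3 - 6*z^2 + 8*z) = z*(z - 5)*(z^2 - 6*z + 8) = z*(z - 5)*(z - 4)*(z - 2)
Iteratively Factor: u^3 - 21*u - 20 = (u + 4)*(u^2 - 4*u - 5) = (u + 1)*(u + 4)*(u - 5)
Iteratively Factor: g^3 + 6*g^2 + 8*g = (g + 4)*(g^2 + 2*g) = (g + 2)*(g + 4)*(g)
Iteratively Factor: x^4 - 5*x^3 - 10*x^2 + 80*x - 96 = (x - 2)*(x^3 - 3*x^2 - 16*x + 48) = (x - 2)*(x + 4)*(x^2 - 7*x + 12) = (x - 3)*(x - 2)*(x + 4)*(x - 4)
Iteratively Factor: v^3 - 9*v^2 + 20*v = (v)*(v^2 - 9*v + 20) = v*(v - 4)*(v - 5)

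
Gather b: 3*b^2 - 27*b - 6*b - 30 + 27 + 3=3*b^2 - 33*b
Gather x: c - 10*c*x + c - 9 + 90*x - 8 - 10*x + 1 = 2*c + x*(80 - 10*c) - 16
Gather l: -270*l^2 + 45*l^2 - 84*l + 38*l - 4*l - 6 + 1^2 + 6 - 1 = -225*l^2 - 50*l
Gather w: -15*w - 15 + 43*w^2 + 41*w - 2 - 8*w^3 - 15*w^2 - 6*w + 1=-8*w^3 + 28*w^2 + 20*w - 16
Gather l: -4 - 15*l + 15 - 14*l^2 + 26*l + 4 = -14*l^2 + 11*l + 15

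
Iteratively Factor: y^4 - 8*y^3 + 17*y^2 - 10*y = (y - 2)*(y^3 - 6*y^2 + 5*y) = (y - 5)*(y - 2)*(y^2 - y) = (y - 5)*(y - 2)*(y - 1)*(y)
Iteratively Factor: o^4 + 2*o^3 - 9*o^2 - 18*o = (o + 3)*(o^3 - o^2 - 6*o) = o*(o + 3)*(o^2 - o - 6) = o*(o - 3)*(o + 3)*(o + 2)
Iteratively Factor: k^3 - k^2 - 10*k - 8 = (k + 1)*(k^2 - 2*k - 8) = (k + 1)*(k + 2)*(k - 4)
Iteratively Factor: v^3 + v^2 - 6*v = (v - 2)*(v^2 + 3*v) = (v - 2)*(v + 3)*(v)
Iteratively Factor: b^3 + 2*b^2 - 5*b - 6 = (b - 2)*(b^2 + 4*b + 3) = (b - 2)*(b + 3)*(b + 1)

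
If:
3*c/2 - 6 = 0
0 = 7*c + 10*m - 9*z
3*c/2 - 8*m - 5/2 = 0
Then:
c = 4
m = 7/16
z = 259/72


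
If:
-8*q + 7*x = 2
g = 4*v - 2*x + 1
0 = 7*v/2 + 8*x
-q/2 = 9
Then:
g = 11125/49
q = -18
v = 2272/49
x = -142/7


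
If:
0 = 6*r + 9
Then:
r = -3/2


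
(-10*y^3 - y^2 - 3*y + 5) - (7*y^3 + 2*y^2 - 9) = -17*y^3 - 3*y^2 - 3*y + 14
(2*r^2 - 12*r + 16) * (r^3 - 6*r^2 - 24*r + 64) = 2*r^5 - 24*r^4 + 40*r^3 + 320*r^2 - 1152*r + 1024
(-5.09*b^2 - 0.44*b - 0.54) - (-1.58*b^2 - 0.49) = -3.51*b^2 - 0.44*b - 0.05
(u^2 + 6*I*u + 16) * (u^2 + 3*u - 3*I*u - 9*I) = u^4 + 3*u^3 + 3*I*u^3 + 34*u^2 + 9*I*u^2 + 102*u - 48*I*u - 144*I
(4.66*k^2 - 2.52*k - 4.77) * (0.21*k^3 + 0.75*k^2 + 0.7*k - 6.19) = 0.9786*k^5 + 2.9658*k^4 + 0.3703*k^3 - 34.1869*k^2 + 12.2598*k + 29.5263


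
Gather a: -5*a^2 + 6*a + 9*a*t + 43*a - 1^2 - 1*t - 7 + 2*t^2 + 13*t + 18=-5*a^2 + a*(9*t + 49) + 2*t^2 + 12*t + 10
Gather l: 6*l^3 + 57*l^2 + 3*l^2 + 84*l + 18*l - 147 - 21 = 6*l^3 + 60*l^2 + 102*l - 168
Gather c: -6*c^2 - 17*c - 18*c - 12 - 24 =-6*c^2 - 35*c - 36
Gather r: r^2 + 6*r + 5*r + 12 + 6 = r^2 + 11*r + 18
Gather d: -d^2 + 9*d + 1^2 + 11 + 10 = -d^2 + 9*d + 22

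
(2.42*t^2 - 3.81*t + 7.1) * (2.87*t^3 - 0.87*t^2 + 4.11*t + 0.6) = 6.9454*t^5 - 13.0401*t^4 + 33.6379*t^3 - 20.3841*t^2 + 26.895*t + 4.26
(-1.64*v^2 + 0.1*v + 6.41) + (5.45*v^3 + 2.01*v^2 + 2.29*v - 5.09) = 5.45*v^3 + 0.37*v^2 + 2.39*v + 1.32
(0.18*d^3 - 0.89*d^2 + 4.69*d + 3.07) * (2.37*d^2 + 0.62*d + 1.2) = 0.4266*d^5 - 1.9977*d^4 + 10.7795*d^3 + 9.1157*d^2 + 7.5314*d + 3.684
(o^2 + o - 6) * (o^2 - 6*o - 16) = o^4 - 5*o^3 - 28*o^2 + 20*o + 96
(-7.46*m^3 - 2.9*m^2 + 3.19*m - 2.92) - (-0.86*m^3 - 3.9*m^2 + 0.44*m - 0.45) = -6.6*m^3 + 1.0*m^2 + 2.75*m - 2.47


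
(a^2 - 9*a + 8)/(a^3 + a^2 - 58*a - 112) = (a - 1)/(a^2 + 9*a + 14)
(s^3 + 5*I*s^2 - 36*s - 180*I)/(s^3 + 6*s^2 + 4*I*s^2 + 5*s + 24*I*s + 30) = (s - 6)/(s - I)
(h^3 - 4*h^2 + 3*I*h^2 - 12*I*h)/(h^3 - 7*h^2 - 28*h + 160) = h*(h + 3*I)/(h^2 - 3*h - 40)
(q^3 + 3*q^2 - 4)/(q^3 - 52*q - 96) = (q^2 + q - 2)/(q^2 - 2*q - 48)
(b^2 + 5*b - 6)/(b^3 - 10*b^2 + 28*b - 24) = (b^2 + 5*b - 6)/(b^3 - 10*b^2 + 28*b - 24)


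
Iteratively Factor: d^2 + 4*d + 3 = (d + 1)*(d + 3)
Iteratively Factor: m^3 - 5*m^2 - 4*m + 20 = (m + 2)*(m^2 - 7*m + 10) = (m - 2)*(m + 2)*(m - 5)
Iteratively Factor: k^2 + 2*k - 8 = (k - 2)*(k + 4)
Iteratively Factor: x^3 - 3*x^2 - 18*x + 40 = (x - 5)*(x^2 + 2*x - 8) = (x - 5)*(x - 2)*(x + 4)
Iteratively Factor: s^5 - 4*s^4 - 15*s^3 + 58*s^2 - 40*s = (s - 2)*(s^4 - 2*s^3 - 19*s^2 + 20*s) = (s - 2)*(s - 1)*(s^3 - s^2 - 20*s) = (s - 2)*(s - 1)*(s + 4)*(s^2 - 5*s) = (s - 5)*(s - 2)*(s - 1)*(s + 4)*(s)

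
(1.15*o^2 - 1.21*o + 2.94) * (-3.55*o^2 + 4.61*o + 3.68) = -4.0825*o^4 + 9.597*o^3 - 11.7831*o^2 + 9.1006*o + 10.8192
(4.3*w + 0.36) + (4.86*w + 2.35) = 9.16*w + 2.71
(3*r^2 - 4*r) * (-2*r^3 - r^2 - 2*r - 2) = -6*r^5 + 5*r^4 - 2*r^3 + 2*r^2 + 8*r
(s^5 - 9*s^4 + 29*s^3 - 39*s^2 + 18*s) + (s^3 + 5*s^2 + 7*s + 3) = s^5 - 9*s^4 + 30*s^3 - 34*s^2 + 25*s + 3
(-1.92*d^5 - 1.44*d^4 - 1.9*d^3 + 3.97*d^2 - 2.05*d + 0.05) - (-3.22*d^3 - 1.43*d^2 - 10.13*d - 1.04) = -1.92*d^5 - 1.44*d^4 + 1.32*d^3 + 5.4*d^2 + 8.08*d + 1.09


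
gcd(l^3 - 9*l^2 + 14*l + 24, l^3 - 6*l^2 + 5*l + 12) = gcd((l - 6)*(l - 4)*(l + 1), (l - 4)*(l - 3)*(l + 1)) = l^2 - 3*l - 4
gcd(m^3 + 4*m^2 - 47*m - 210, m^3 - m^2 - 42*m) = m^2 - m - 42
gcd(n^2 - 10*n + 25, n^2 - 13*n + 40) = n - 5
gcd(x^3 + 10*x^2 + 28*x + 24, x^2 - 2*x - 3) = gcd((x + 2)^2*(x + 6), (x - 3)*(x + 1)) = 1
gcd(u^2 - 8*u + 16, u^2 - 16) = u - 4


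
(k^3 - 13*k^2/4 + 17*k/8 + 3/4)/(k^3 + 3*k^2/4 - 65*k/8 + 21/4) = (8*k^2 - 10*k - 3)/(8*k^2 + 22*k - 21)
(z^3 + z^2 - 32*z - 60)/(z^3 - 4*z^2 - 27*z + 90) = (z + 2)/(z - 3)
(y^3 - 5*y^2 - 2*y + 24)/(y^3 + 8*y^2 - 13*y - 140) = (y^2 - y - 6)/(y^2 + 12*y + 35)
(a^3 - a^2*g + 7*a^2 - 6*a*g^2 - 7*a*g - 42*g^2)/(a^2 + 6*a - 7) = (a^2 - a*g - 6*g^2)/(a - 1)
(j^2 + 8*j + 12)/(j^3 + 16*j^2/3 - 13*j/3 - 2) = 3*(j + 2)/(3*j^2 - 2*j - 1)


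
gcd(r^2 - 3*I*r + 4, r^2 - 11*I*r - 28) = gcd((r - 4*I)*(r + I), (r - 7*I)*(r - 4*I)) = r - 4*I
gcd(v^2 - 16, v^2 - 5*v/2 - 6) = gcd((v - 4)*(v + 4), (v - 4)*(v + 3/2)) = v - 4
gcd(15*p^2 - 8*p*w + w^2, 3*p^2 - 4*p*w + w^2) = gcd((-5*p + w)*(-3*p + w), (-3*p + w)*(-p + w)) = 3*p - w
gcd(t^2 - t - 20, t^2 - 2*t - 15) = t - 5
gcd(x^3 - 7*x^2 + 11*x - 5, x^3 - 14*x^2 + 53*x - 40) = x^2 - 6*x + 5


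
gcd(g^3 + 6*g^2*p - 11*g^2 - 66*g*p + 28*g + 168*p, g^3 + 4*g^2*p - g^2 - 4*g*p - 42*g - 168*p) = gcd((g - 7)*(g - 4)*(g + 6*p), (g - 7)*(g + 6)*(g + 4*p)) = g - 7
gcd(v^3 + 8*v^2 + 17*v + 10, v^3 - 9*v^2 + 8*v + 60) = v + 2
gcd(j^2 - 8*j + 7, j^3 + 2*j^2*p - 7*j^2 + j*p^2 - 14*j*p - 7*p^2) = j - 7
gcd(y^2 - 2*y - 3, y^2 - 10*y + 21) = y - 3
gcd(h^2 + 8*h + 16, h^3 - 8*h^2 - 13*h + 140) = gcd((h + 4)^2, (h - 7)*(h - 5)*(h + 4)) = h + 4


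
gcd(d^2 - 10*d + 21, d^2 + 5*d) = 1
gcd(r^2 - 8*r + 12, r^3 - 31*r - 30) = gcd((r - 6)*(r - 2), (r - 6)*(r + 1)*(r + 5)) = r - 6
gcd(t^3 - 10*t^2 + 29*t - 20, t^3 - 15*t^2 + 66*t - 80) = t - 5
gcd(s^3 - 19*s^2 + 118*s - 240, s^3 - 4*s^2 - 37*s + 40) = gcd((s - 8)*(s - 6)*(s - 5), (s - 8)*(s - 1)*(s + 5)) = s - 8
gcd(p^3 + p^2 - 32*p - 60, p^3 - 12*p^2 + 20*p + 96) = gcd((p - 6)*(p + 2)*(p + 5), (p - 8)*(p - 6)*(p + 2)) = p^2 - 4*p - 12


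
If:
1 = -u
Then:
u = -1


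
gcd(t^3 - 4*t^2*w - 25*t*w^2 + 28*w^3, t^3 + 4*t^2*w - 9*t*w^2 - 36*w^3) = t + 4*w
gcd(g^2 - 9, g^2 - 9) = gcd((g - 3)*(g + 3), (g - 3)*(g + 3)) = g^2 - 9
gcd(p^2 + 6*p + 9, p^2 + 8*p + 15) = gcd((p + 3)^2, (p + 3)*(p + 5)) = p + 3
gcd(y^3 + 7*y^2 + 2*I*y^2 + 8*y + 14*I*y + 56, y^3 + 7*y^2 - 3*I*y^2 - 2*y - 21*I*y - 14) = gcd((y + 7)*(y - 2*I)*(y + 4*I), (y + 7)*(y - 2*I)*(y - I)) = y^2 + y*(7 - 2*I) - 14*I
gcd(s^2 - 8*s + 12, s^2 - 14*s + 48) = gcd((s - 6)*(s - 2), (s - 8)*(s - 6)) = s - 6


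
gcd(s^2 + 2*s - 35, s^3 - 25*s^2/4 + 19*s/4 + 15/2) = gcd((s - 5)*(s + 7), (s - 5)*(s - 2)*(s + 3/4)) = s - 5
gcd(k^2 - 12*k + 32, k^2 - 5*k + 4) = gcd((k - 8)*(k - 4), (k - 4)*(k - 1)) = k - 4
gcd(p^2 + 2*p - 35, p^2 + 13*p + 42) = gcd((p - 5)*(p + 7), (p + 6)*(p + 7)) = p + 7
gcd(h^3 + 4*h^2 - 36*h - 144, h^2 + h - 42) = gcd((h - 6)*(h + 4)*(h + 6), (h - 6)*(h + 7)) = h - 6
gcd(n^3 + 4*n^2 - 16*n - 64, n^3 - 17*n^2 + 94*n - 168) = n - 4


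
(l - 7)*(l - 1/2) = l^2 - 15*l/2 + 7/2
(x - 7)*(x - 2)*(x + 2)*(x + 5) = x^4 - 2*x^3 - 39*x^2 + 8*x + 140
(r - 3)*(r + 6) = r^2 + 3*r - 18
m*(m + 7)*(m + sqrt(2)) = m^3 + sqrt(2)*m^2 + 7*m^2 + 7*sqrt(2)*m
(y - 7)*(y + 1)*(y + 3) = y^3 - 3*y^2 - 25*y - 21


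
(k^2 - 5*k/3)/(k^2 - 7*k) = (k - 5/3)/(k - 7)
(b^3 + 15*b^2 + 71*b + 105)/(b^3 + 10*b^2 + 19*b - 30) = (b^2 + 10*b + 21)/(b^2 + 5*b - 6)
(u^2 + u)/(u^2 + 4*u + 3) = u/(u + 3)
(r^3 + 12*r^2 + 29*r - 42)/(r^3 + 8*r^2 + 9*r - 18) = (r + 7)/(r + 3)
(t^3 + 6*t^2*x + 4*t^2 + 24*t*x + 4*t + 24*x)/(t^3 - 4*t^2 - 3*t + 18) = (t^2 + 6*t*x + 2*t + 12*x)/(t^2 - 6*t + 9)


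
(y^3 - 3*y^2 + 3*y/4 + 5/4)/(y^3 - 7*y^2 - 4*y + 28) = (4*y^3 - 12*y^2 + 3*y + 5)/(4*(y^3 - 7*y^2 - 4*y + 28))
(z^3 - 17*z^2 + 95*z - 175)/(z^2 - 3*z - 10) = (z^2 - 12*z + 35)/(z + 2)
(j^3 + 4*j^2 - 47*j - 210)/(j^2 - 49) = (j^2 + 11*j + 30)/(j + 7)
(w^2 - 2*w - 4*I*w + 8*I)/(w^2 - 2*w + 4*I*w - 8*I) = (w - 4*I)/(w + 4*I)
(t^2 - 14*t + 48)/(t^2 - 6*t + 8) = (t^2 - 14*t + 48)/(t^2 - 6*t + 8)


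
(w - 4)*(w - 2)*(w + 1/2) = w^3 - 11*w^2/2 + 5*w + 4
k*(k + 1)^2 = k^3 + 2*k^2 + k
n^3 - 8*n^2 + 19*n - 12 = (n - 4)*(n - 3)*(n - 1)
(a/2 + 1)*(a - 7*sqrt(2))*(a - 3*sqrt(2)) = a^3/2 - 5*sqrt(2)*a^2 + a^2 - 10*sqrt(2)*a + 21*a + 42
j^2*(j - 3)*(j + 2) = j^4 - j^3 - 6*j^2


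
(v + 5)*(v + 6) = v^2 + 11*v + 30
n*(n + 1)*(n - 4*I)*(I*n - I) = I*n^4 + 4*n^3 - I*n^2 - 4*n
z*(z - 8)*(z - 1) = z^3 - 9*z^2 + 8*z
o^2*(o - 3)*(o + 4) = o^4 + o^3 - 12*o^2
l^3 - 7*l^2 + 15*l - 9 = (l - 3)^2*(l - 1)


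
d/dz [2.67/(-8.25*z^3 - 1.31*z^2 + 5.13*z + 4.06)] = (66.0825*z^2 + 6.9954*z - 13.6971)/(8.25*z^3 + 1.31*z^2 - 5.13*z - 4.06)^2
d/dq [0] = 0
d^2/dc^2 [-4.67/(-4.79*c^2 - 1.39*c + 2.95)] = (-214.297894*c^2 - 62.186654*c + 4.67*(9.58*c + 1.39)*(19.16*c + 2.78) + 131.97887)/(4.79*c^2 + 1.39*c - 2.95)^3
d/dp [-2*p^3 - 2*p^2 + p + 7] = -6*p^2 - 4*p + 1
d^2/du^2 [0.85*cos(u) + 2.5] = -0.85*cos(u)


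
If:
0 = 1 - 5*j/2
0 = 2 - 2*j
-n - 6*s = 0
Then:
No Solution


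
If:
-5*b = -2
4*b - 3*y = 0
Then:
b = 2/5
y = 8/15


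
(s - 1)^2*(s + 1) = s^3 - s^2 - s + 1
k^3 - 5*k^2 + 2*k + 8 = (k - 4)*(k - 2)*(k + 1)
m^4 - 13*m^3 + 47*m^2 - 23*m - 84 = (m - 7)*(m - 4)*(m - 3)*(m + 1)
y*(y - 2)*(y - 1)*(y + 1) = y^4 - 2*y^3 - y^2 + 2*y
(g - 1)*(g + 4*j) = g^2 + 4*g*j - g - 4*j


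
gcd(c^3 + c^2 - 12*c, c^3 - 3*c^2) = c^2 - 3*c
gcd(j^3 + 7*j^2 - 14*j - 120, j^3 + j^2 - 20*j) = j^2 + j - 20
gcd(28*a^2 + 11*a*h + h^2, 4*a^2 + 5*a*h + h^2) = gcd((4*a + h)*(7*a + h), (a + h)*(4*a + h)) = 4*a + h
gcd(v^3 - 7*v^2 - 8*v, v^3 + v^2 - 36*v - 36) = v + 1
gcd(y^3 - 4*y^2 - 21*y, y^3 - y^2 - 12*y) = y^2 + 3*y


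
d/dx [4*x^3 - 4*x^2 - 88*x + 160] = 12*x^2 - 8*x - 88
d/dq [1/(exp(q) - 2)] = -exp(q)/(exp(q) - 2)^2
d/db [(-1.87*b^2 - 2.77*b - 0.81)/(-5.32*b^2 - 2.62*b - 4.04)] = (-9.837*b^2 + 6.4912*b + 9.0686)/(28.3024*b^4 + 27.8768*b^3 + 49.85*b^2 + 21.1696*b + 16.3216)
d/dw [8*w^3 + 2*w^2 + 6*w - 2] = 24*w^2 + 4*w + 6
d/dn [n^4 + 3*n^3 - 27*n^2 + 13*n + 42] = 4*n^3 + 9*n^2 - 54*n + 13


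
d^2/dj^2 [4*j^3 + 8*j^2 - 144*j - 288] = 24*j + 16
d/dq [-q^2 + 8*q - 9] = 8 - 2*q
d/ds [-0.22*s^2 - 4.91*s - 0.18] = -0.44*s - 4.91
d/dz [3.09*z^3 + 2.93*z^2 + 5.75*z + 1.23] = 9.27*z^2 + 5.86*z + 5.75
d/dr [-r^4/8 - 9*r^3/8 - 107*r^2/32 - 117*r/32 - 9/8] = -r^3/2 - 27*r^2/8 - 107*r/16 - 117/32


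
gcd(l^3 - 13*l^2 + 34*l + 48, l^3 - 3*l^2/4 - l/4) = 1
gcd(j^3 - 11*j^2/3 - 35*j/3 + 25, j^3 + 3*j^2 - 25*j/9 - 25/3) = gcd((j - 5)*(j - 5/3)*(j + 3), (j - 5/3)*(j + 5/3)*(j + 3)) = j^2 + 4*j/3 - 5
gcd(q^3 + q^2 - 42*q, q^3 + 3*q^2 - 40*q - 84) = q^2 + q - 42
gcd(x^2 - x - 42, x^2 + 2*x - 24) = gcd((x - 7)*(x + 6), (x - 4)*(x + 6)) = x + 6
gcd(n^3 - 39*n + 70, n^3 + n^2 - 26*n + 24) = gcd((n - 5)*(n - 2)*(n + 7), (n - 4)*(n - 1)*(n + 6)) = 1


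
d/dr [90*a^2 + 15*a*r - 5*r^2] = 15*a - 10*r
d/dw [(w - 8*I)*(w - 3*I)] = 2*w - 11*I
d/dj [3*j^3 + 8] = 9*j^2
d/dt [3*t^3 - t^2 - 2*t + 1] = 9*t^2 - 2*t - 2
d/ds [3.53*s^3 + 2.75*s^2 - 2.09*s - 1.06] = 10.59*s^2 + 5.5*s - 2.09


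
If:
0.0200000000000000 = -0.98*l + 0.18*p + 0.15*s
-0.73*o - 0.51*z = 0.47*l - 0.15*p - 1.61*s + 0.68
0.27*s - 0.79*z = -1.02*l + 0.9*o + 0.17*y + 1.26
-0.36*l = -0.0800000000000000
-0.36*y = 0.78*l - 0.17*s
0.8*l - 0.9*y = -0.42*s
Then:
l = 0.22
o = 1117.94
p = -100.53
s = 122.22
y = 57.23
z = -1245.45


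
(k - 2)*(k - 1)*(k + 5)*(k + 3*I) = k^4 + 2*k^3 + 3*I*k^3 - 13*k^2 + 6*I*k^2 + 10*k - 39*I*k + 30*I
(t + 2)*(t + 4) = t^2 + 6*t + 8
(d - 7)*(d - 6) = d^2 - 13*d + 42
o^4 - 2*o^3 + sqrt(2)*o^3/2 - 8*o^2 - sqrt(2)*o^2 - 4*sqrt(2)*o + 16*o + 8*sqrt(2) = (o - 2)*(o - 2*sqrt(2))*(o + sqrt(2)/2)*(o + 2*sqrt(2))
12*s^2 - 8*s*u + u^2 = (-6*s + u)*(-2*s + u)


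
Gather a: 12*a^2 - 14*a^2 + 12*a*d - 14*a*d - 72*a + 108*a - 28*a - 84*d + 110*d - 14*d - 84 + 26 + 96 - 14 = -2*a^2 + a*(8 - 2*d) + 12*d + 24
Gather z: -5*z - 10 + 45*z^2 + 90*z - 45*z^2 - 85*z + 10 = 0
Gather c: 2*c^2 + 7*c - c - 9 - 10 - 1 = 2*c^2 + 6*c - 20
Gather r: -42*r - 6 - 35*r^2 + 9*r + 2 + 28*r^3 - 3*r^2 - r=28*r^3 - 38*r^2 - 34*r - 4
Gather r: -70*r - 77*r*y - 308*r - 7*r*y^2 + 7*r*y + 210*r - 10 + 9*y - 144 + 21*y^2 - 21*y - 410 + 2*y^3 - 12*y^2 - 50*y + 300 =r*(-7*y^2 - 70*y - 168) + 2*y^3 + 9*y^2 - 62*y - 264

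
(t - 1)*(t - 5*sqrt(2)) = t^2 - 5*sqrt(2)*t - t + 5*sqrt(2)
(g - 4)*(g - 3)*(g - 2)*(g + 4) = g^4 - 5*g^3 - 10*g^2 + 80*g - 96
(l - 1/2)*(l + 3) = l^2 + 5*l/2 - 3/2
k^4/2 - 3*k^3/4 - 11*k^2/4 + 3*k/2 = k*(k/2 + 1)*(k - 3)*(k - 1/2)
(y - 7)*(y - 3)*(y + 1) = y^3 - 9*y^2 + 11*y + 21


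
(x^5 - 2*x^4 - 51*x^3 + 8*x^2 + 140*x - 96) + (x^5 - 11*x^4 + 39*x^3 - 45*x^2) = 2*x^5 - 13*x^4 - 12*x^3 - 37*x^2 + 140*x - 96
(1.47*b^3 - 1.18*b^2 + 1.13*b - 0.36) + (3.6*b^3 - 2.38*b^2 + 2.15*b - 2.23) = 5.07*b^3 - 3.56*b^2 + 3.28*b - 2.59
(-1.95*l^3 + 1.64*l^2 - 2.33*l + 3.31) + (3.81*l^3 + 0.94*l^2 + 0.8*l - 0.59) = 1.86*l^3 + 2.58*l^2 - 1.53*l + 2.72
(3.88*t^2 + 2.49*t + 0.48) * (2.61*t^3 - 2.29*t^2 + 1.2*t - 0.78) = 10.1268*t^5 - 2.3863*t^4 + 0.206699999999999*t^3 - 1.1376*t^2 - 1.3662*t - 0.3744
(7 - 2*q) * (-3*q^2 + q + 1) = 6*q^3 - 23*q^2 + 5*q + 7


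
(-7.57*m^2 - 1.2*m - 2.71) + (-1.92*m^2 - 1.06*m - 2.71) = -9.49*m^2 - 2.26*m - 5.42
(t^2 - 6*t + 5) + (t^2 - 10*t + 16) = 2*t^2 - 16*t + 21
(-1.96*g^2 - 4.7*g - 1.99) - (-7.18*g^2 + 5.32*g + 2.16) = 5.22*g^2 - 10.02*g - 4.15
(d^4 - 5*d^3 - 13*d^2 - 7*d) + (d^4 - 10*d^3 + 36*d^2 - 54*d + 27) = 2*d^4 - 15*d^3 + 23*d^2 - 61*d + 27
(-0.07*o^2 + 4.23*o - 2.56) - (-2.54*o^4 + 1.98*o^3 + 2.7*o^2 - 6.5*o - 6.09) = 2.54*o^4 - 1.98*o^3 - 2.77*o^2 + 10.73*o + 3.53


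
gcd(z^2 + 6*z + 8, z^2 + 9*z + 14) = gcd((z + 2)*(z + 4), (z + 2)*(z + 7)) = z + 2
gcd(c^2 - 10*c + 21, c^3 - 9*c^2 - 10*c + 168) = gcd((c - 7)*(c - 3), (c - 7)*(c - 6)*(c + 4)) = c - 7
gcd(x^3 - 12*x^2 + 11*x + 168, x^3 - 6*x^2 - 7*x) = x - 7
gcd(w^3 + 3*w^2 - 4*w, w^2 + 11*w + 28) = w + 4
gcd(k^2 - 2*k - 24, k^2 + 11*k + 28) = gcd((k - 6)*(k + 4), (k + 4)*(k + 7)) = k + 4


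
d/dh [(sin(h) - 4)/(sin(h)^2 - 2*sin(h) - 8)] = -cos(h)/(sin(h) + 2)^2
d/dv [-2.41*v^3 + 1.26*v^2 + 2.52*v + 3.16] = -7.23*v^2 + 2.52*v + 2.52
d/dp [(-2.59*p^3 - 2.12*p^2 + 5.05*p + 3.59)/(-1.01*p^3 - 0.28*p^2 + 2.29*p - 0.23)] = (-8.88178419700125e-16*p^5 - 1.416*p^4 - 1.6612*p^3 + 9.224*p^2 + 2.9856*p - 9.3826)/(1.0201*p^6 + 0.5656*p^5 - 4.5474*p^4 - 0.8178*p^3 + 5.3729*p^2 - 1.0534*p + 0.0529)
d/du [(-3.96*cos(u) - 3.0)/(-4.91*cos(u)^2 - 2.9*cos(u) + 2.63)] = (19.4436*cos(u)^2 + 29.46*cos(u) + 19.1148)*sin(u)/(24.1081*cos(u)^4 + 28.478*cos(u)^3 - 17.4166*cos(u)^2 - 15.254*cos(u) + 6.9169)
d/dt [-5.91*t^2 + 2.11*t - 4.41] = 2.11 - 11.82*t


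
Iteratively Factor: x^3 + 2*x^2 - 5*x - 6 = (x + 3)*(x^2 - x - 2) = (x - 2)*(x + 3)*(x + 1)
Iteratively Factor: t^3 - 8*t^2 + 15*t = (t)*(t^2 - 8*t + 15) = t*(t - 5)*(t - 3)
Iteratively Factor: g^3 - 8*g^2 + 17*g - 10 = (g - 5)*(g^2 - 3*g + 2) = (g - 5)*(g - 2)*(g - 1)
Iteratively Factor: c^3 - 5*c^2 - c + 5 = (c - 1)*(c^2 - 4*c - 5) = (c - 1)*(c + 1)*(c - 5)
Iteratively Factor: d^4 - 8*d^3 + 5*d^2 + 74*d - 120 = (d - 2)*(d^3 - 6*d^2 - 7*d + 60) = (d - 5)*(d - 2)*(d^2 - d - 12) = (d - 5)*(d - 2)*(d + 3)*(d - 4)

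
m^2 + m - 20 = (m - 4)*(m + 5)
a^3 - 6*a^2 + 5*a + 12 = (a - 4)*(a - 3)*(a + 1)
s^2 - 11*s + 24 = (s - 8)*(s - 3)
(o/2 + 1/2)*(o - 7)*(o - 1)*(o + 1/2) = o^4/2 - 13*o^3/4 - 9*o^2/4 + 13*o/4 + 7/4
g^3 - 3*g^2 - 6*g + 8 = (g - 4)*(g - 1)*(g + 2)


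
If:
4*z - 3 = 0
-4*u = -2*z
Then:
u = 3/8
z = 3/4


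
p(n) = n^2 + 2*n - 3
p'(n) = 2*n + 2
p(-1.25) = -3.94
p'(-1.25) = -0.50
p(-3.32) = 1.38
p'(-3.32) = -4.64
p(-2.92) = -0.31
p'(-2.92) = -3.84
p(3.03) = 12.24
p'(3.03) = 8.06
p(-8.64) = 54.37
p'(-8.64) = -15.28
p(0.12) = -2.75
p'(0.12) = 2.24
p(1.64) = 2.97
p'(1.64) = 5.28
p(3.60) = 17.16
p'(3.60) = 9.20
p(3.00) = 12.00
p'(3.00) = 8.00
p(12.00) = 165.00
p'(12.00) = 26.00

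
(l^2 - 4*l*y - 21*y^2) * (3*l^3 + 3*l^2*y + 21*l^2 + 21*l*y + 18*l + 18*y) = 3*l^5 - 9*l^4*y + 21*l^4 - 75*l^3*y^2 - 63*l^3*y + 18*l^3 - 63*l^2*y^3 - 525*l^2*y^2 - 54*l^2*y - 441*l*y^3 - 450*l*y^2 - 378*y^3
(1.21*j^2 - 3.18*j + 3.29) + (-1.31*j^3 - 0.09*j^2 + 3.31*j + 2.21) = -1.31*j^3 + 1.12*j^2 + 0.13*j + 5.5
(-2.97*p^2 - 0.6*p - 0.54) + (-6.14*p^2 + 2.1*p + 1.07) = -9.11*p^2 + 1.5*p + 0.53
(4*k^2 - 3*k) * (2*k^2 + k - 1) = 8*k^4 - 2*k^3 - 7*k^2 + 3*k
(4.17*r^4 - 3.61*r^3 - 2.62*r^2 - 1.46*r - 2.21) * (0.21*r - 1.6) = 0.8757*r^5 - 7.4301*r^4 + 5.2258*r^3 + 3.8854*r^2 + 1.8719*r + 3.536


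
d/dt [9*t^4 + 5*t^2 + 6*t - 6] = 36*t^3 + 10*t + 6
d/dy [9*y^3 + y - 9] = 27*y^2 + 1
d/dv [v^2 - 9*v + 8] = 2*v - 9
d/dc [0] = 0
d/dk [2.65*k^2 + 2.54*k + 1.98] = 5.3*k + 2.54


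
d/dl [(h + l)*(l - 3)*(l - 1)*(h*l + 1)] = h*(h + l)*(l - 3)*(l - 1) + (h + l)*(l - 3)*(h*l + 1) + (h + l)*(l - 1)*(h*l + 1) + (l - 3)*(l - 1)*(h*l + 1)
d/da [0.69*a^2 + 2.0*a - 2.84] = 1.38*a + 2.0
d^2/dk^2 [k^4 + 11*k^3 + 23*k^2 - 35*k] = 12*k^2 + 66*k + 46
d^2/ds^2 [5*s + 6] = 0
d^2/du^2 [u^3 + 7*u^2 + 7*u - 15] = 6*u + 14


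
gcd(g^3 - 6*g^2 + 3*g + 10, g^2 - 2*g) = g - 2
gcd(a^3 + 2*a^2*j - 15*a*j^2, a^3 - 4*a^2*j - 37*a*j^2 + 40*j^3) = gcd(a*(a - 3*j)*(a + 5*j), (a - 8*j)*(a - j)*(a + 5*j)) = a + 5*j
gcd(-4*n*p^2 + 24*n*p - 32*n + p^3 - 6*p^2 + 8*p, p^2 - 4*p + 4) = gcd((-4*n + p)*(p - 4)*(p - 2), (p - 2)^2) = p - 2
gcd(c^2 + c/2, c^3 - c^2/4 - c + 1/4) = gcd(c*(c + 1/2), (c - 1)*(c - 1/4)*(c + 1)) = 1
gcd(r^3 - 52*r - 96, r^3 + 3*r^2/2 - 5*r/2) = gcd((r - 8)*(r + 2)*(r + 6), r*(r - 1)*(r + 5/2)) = 1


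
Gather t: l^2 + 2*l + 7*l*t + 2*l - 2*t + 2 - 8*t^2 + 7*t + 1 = l^2 + 4*l - 8*t^2 + t*(7*l + 5) + 3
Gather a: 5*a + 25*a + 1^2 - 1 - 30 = 30*a - 30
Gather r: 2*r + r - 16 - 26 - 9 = 3*r - 51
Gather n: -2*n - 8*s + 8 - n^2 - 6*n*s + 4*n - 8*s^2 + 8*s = -n^2 + n*(2 - 6*s) - 8*s^2 + 8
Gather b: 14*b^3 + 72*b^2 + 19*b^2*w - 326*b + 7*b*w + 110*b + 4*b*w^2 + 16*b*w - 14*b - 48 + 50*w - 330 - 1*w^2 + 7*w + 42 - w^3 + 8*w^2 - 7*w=14*b^3 + b^2*(19*w + 72) + b*(4*w^2 + 23*w - 230) - w^3 + 7*w^2 + 50*w - 336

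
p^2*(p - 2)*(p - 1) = p^4 - 3*p^3 + 2*p^2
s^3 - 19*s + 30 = (s - 3)*(s - 2)*(s + 5)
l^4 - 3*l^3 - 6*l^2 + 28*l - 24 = (l - 2)^3*(l + 3)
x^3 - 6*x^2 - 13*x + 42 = (x - 7)*(x - 2)*(x + 3)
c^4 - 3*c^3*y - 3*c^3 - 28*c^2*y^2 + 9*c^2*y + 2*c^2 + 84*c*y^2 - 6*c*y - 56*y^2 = (c - 2)*(c - 1)*(c - 7*y)*(c + 4*y)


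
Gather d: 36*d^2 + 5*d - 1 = 36*d^2 + 5*d - 1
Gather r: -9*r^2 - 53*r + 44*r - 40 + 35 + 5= -9*r^2 - 9*r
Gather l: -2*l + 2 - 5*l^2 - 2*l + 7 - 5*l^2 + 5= -10*l^2 - 4*l + 14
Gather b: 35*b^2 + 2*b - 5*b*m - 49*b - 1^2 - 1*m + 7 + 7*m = 35*b^2 + b*(-5*m - 47) + 6*m + 6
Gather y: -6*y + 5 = 5 - 6*y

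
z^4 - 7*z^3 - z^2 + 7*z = z*(z - 7)*(z - 1)*(z + 1)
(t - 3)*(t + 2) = t^2 - t - 6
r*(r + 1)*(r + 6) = r^3 + 7*r^2 + 6*r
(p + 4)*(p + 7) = p^2 + 11*p + 28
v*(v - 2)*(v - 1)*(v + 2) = v^4 - v^3 - 4*v^2 + 4*v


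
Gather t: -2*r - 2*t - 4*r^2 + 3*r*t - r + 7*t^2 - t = -4*r^2 - 3*r + 7*t^2 + t*(3*r - 3)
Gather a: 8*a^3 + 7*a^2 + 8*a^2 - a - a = 8*a^3 + 15*a^2 - 2*a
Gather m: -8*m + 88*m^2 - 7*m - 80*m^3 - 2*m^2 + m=-80*m^3 + 86*m^2 - 14*m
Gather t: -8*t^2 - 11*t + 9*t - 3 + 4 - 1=-8*t^2 - 2*t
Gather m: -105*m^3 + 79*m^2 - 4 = -105*m^3 + 79*m^2 - 4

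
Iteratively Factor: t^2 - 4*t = (t)*(t - 4)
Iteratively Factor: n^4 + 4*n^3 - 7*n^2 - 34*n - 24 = (n + 4)*(n^3 - 7*n - 6) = (n + 2)*(n + 4)*(n^2 - 2*n - 3) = (n + 1)*(n + 2)*(n + 4)*(n - 3)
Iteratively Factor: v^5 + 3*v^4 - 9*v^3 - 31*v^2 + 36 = (v - 1)*(v^4 + 4*v^3 - 5*v^2 - 36*v - 36) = (v - 3)*(v - 1)*(v^3 + 7*v^2 + 16*v + 12) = (v - 3)*(v - 1)*(v + 2)*(v^2 + 5*v + 6) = (v - 3)*(v - 1)*(v + 2)^2*(v + 3)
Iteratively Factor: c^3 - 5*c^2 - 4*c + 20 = (c - 2)*(c^2 - 3*c - 10) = (c - 5)*(c - 2)*(c + 2)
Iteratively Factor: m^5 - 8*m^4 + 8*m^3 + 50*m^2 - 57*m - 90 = (m + 1)*(m^4 - 9*m^3 + 17*m^2 + 33*m - 90) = (m - 3)*(m + 1)*(m^3 - 6*m^2 - m + 30) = (m - 5)*(m - 3)*(m + 1)*(m^2 - m - 6) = (m - 5)*(m - 3)*(m + 1)*(m + 2)*(m - 3)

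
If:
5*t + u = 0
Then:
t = -u/5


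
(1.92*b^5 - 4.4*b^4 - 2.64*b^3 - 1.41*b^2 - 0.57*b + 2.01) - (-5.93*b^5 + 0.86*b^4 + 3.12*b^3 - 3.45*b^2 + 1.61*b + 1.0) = 7.85*b^5 - 5.26*b^4 - 5.76*b^3 + 2.04*b^2 - 2.18*b + 1.01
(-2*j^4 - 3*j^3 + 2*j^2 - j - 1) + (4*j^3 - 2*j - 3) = -2*j^4 + j^3 + 2*j^2 - 3*j - 4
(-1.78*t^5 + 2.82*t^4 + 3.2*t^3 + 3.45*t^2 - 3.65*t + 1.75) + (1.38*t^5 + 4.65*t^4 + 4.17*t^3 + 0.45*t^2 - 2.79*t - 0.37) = -0.4*t^5 + 7.47*t^4 + 7.37*t^3 + 3.9*t^2 - 6.44*t + 1.38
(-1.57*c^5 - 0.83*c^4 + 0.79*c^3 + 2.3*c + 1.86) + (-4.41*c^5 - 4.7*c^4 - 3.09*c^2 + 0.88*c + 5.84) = -5.98*c^5 - 5.53*c^4 + 0.79*c^3 - 3.09*c^2 + 3.18*c + 7.7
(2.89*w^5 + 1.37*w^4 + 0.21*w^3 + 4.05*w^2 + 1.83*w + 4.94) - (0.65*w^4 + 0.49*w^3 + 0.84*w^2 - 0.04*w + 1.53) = 2.89*w^5 + 0.72*w^4 - 0.28*w^3 + 3.21*w^2 + 1.87*w + 3.41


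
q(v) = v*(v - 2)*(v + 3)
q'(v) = v*(v - 2) + v*(v + 3) + (v - 2)*(v + 3) = 3*v^2 + 2*v - 6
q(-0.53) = 3.31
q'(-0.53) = -6.22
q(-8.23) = -440.33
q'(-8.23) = 180.74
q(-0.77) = 4.76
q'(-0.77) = -5.76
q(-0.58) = 3.62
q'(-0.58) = -6.15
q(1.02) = -4.02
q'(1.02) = -0.84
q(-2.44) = 6.07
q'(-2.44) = 6.98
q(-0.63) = 3.93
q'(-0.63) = -6.07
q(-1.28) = 7.22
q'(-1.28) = -3.64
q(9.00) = 756.00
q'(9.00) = 255.00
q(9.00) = 756.00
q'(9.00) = 255.00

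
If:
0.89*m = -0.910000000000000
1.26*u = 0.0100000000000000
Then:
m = -1.02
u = 0.01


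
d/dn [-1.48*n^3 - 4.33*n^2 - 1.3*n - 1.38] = -4.44*n^2 - 8.66*n - 1.3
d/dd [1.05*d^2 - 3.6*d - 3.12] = 2.1*d - 3.6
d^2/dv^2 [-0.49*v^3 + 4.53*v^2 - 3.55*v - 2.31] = 9.06 - 2.94*v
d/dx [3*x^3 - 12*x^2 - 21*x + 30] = 9*x^2 - 24*x - 21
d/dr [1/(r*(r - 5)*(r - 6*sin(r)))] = (r*(r - 5)*(6*cos(r) - 1) - r*(r - 6*sin(r)) + (5 - r)*(r - 6*sin(r)))/(r^2*(r - 5)^2*(r - 6*sin(r))^2)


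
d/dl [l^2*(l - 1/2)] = l*(3*l - 1)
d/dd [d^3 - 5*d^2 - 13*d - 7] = 3*d^2 - 10*d - 13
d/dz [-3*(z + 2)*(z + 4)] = -6*z - 18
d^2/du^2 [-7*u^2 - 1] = -14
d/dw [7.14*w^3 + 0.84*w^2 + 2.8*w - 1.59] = 21.42*w^2 + 1.68*w + 2.8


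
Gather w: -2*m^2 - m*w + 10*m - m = -2*m^2 - m*w + 9*m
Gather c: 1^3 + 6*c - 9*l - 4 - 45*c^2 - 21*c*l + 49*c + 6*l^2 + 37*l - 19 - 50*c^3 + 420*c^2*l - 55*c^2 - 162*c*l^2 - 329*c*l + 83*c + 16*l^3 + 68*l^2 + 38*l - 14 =-50*c^3 + c^2*(420*l - 100) + c*(-162*l^2 - 350*l + 138) + 16*l^3 + 74*l^2 + 66*l - 36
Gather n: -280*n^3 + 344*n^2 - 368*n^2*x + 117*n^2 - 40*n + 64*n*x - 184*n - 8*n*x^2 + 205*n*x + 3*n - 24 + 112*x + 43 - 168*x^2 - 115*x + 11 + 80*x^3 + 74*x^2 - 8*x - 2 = -280*n^3 + n^2*(461 - 368*x) + n*(-8*x^2 + 269*x - 221) + 80*x^3 - 94*x^2 - 11*x + 28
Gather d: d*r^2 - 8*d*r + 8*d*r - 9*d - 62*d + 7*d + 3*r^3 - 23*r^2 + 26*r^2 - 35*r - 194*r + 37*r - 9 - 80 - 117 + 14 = d*(r^2 - 64) + 3*r^3 + 3*r^2 - 192*r - 192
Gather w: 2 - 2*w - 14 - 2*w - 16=-4*w - 28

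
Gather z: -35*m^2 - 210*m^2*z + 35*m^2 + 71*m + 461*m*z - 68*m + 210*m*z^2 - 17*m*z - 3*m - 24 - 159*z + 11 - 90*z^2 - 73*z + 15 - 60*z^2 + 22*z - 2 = z^2*(210*m - 150) + z*(-210*m^2 + 444*m - 210)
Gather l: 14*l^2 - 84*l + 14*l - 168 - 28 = 14*l^2 - 70*l - 196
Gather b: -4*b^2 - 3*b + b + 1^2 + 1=-4*b^2 - 2*b + 2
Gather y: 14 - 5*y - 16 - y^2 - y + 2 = -y^2 - 6*y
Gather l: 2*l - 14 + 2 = 2*l - 12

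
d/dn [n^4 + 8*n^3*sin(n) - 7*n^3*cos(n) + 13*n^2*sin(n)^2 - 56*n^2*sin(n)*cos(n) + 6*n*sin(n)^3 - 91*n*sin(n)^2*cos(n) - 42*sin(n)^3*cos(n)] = 7*n^3*sin(n) + 8*n^3*cos(n) + 4*n^3 + 112*n^2*sin(n)^2 + 26*n^2*sin(n)*cos(n) + 24*n^2*sin(n) - 21*n^2*cos(n) - 56*n^2 + 273*n*sin(n)^3 + 18*n*sin(n)^2*cos(n) + 26*n*sin(n)^2 - 112*n*sin(n)*cos(n) - 182*n*sin(n) + 168*sin(n)^4 + 6*sin(n)^3 - 91*sin(n)^2*cos(n) - 126*sin(n)^2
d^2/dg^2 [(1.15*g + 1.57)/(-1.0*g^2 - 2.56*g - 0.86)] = (-(1.15*g + 1.57)*(2.0*g + 2.56)*(4.0*g + 5.12) + (6.9*g + 9.028)*(1.0*g^2 + 2.56*g + 0.86))/(1.0*g^2 + 2.56*g + 0.86)^3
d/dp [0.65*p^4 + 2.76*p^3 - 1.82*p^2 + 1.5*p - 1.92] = 2.6*p^3 + 8.28*p^2 - 3.64*p + 1.5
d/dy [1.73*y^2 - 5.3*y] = 3.46*y - 5.3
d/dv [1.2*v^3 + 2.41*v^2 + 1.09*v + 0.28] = 3.6*v^2 + 4.82*v + 1.09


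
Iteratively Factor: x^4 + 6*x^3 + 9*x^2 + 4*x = (x + 1)*(x^3 + 5*x^2 + 4*x) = (x + 1)*(x + 4)*(x^2 + x) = (x + 1)^2*(x + 4)*(x)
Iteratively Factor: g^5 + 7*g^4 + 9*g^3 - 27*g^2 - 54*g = (g + 3)*(g^4 + 4*g^3 - 3*g^2 - 18*g) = (g - 2)*(g + 3)*(g^3 + 6*g^2 + 9*g) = (g - 2)*(g + 3)^2*(g^2 + 3*g) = g*(g - 2)*(g + 3)^2*(g + 3)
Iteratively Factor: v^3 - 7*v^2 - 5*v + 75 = (v + 3)*(v^2 - 10*v + 25) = (v - 5)*(v + 3)*(v - 5)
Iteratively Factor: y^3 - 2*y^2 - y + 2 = (y - 2)*(y^2 - 1) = (y - 2)*(y + 1)*(y - 1)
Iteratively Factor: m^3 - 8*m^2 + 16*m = (m - 4)*(m^2 - 4*m) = (m - 4)^2*(m)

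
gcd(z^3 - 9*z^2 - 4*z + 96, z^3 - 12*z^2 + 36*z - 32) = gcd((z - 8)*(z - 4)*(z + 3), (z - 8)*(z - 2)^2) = z - 8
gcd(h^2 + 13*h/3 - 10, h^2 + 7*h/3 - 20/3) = h - 5/3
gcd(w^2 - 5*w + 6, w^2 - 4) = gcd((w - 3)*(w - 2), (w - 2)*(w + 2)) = w - 2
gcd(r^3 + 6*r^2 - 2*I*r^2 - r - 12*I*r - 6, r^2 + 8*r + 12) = r + 6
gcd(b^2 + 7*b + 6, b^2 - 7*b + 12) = 1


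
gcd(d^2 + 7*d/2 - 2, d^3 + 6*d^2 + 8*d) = d + 4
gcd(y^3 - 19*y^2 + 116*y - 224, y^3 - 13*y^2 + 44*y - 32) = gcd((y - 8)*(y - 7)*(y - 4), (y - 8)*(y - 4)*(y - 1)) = y^2 - 12*y + 32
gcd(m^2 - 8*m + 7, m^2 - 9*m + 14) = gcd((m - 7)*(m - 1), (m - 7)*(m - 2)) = m - 7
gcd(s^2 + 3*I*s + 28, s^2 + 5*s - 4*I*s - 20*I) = s - 4*I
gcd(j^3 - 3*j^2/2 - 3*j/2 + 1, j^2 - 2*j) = j - 2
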